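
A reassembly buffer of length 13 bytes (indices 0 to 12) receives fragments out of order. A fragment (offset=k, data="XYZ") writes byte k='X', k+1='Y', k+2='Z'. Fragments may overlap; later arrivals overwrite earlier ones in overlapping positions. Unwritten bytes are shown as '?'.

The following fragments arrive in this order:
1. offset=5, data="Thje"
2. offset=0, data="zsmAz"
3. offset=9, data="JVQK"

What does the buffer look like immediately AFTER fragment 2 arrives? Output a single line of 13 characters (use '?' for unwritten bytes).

Answer: zsmAzThje????

Derivation:
Fragment 1: offset=5 data="Thje" -> buffer=?????Thje????
Fragment 2: offset=0 data="zsmAz" -> buffer=zsmAzThje????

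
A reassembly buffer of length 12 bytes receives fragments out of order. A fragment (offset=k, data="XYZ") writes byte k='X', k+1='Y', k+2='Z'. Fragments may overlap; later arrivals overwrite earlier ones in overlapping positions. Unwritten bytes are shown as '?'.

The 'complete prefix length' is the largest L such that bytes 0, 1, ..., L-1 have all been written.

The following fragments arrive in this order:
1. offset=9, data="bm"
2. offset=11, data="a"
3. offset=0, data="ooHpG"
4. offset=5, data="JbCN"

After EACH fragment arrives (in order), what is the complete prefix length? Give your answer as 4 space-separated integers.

Fragment 1: offset=9 data="bm" -> buffer=?????????bm? -> prefix_len=0
Fragment 2: offset=11 data="a" -> buffer=?????????bma -> prefix_len=0
Fragment 3: offset=0 data="ooHpG" -> buffer=ooHpG????bma -> prefix_len=5
Fragment 4: offset=5 data="JbCN" -> buffer=ooHpGJbCNbma -> prefix_len=12

Answer: 0 0 5 12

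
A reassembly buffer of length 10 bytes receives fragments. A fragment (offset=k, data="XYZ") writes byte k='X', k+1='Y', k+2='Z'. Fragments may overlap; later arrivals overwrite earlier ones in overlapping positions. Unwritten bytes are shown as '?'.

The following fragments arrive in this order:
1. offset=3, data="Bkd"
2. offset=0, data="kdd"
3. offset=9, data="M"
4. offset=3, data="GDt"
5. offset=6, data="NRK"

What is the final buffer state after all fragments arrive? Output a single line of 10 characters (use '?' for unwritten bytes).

Fragment 1: offset=3 data="Bkd" -> buffer=???Bkd????
Fragment 2: offset=0 data="kdd" -> buffer=kddBkd????
Fragment 3: offset=9 data="M" -> buffer=kddBkd???M
Fragment 4: offset=3 data="GDt" -> buffer=kddGDt???M
Fragment 5: offset=6 data="NRK" -> buffer=kddGDtNRKM

Answer: kddGDtNRKM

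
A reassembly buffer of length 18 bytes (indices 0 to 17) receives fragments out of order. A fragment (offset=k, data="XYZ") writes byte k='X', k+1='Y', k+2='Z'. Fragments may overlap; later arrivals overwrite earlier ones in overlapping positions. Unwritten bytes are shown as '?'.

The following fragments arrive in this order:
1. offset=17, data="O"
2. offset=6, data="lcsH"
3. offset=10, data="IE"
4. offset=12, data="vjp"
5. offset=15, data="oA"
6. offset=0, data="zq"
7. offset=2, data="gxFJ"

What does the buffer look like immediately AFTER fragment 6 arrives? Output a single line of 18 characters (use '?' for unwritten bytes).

Answer: zq????lcsHIEvjpoAO

Derivation:
Fragment 1: offset=17 data="O" -> buffer=?????????????????O
Fragment 2: offset=6 data="lcsH" -> buffer=??????lcsH???????O
Fragment 3: offset=10 data="IE" -> buffer=??????lcsHIE?????O
Fragment 4: offset=12 data="vjp" -> buffer=??????lcsHIEvjp??O
Fragment 5: offset=15 data="oA" -> buffer=??????lcsHIEvjpoAO
Fragment 6: offset=0 data="zq" -> buffer=zq????lcsHIEvjpoAO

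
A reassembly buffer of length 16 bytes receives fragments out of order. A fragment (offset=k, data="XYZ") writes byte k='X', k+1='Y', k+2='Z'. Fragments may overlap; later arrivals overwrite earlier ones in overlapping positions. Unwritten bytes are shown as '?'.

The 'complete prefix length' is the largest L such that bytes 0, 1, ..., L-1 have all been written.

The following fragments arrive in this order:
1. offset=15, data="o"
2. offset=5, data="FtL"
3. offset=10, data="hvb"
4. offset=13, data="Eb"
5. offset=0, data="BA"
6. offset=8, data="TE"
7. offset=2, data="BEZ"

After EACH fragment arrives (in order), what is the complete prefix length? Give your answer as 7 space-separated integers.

Fragment 1: offset=15 data="o" -> buffer=???????????????o -> prefix_len=0
Fragment 2: offset=5 data="FtL" -> buffer=?????FtL???????o -> prefix_len=0
Fragment 3: offset=10 data="hvb" -> buffer=?????FtL??hvb??o -> prefix_len=0
Fragment 4: offset=13 data="Eb" -> buffer=?????FtL??hvbEbo -> prefix_len=0
Fragment 5: offset=0 data="BA" -> buffer=BA???FtL??hvbEbo -> prefix_len=2
Fragment 6: offset=8 data="TE" -> buffer=BA???FtLTEhvbEbo -> prefix_len=2
Fragment 7: offset=2 data="BEZ" -> buffer=BABEZFtLTEhvbEbo -> prefix_len=16

Answer: 0 0 0 0 2 2 16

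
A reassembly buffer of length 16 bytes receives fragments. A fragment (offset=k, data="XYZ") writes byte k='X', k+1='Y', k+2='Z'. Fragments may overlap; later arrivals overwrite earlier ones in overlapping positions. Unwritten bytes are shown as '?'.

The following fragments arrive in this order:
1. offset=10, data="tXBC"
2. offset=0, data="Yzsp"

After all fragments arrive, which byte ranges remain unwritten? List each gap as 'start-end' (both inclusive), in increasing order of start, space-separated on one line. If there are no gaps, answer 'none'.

Answer: 4-9 14-15

Derivation:
Fragment 1: offset=10 len=4
Fragment 2: offset=0 len=4
Gaps: 4-9 14-15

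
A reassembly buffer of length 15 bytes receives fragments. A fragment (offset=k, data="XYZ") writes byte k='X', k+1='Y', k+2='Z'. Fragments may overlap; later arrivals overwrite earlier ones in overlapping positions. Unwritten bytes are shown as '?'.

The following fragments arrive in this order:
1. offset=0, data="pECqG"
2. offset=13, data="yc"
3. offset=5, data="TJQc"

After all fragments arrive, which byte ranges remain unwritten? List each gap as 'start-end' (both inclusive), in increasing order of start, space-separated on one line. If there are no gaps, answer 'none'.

Answer: 9-12

Derivation:
Fragment 1: offset=0 len=5
Fragment 2: offset=13 len=2
Fragment 3: offset=5 len=4
Gaps: 9-12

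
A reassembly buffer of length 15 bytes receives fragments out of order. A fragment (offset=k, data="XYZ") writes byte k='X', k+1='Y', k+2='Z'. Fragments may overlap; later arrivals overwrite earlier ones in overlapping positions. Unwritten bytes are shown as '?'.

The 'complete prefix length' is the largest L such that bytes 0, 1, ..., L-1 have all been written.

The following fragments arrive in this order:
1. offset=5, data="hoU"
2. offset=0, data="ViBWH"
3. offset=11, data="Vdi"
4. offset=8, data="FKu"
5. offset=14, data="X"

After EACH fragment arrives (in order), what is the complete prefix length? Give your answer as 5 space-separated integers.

Fragment 1: offset=5 data="hoU" -> buffer=?????hoU??????? -> prefix_len=0
Fragment 2: offset=0 data="ViBWH" -> buffer=ViBWHhoU??????? -> prefix_len=8
Fragment 3: offset=11 data="Vdi" -> buffer=ViBWHhoU???Vdi? -> prefix_len=8
Fragment 4: offset=8 data="FKu" -> buffer=ViBWHhoUFKuVdi? -> prefix_len=14
Fragment 5: offset=14 data="X" -> buffer=ViBWHhoUFKuVdiX -> prefix_len=15

Answer: 0 8 8 14 15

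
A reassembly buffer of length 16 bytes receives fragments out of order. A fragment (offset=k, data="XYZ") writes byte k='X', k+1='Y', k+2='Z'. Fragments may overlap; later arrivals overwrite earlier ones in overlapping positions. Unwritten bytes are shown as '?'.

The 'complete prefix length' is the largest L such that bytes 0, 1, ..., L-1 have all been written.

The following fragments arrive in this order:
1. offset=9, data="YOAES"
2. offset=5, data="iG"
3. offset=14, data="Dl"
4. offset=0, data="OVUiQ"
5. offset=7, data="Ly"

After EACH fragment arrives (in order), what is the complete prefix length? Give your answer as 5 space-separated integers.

Fragment 1: offset=9 data="YOAES" -> buffer=?????????YOAES?? -> prefix_len=0
Fragment 2: offset=5 data="iG" -> buffer=?????iG??YOAES?? -> prefix_len=0
Fragment 3: offset=14 data="Dl" -> buffer=?????iG??YOAESDl -> prefix_len=0
Fragment 4: offset=0 data="OVUiQ" -> buffer=OVUiQiG??YOAESDl -> prefix_len=7
Fragment 5: offset=7 data="Ly" -> buffer=OVUiQiGLyYOAESDl -> prefix_len=16

Answer: 0 0 0 7 16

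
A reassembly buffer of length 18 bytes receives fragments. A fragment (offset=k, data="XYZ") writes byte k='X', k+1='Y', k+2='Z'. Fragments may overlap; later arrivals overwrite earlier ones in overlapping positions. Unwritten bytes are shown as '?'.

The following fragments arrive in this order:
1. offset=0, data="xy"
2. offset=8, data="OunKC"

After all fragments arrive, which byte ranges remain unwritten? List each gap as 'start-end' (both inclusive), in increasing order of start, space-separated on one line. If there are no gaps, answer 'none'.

Answer: 2-7 13-17

Derivation:
Fragment 1: offset=0 len=2
Fragment 2: offset=8 len=5
Gaps: 2-7 13-17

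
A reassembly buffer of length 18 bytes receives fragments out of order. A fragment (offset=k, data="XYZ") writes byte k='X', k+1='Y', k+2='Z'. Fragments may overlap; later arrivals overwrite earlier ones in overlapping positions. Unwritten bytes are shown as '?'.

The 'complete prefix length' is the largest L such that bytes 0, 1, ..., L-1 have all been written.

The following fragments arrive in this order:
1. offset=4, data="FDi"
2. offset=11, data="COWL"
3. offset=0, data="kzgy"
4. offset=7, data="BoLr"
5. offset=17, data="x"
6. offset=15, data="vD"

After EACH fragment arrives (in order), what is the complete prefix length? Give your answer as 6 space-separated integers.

Fragment 1: offset=4 data="FDi" -> buffer=????FDi??????????? -> prefix_len=0
Fragment 2: offset=11 data="COWL" -> buffer=????FDi????COWL??? -> prefix_len=0
Fragment 3: offset=0 data="kzgy" -> buffer=kzgyFDi????COWL??? -> prefix_len=7
Fragment 4: offset=7 data="BoLr" -> buffer=kzgyFDiBoLrCOWL??? -> prefix_len=15
Fragment 5: offset=17 data="x" -> buffer=kzgyFDiBoLrCOWL??x -> prefix_len=15
Fragment 6: offset=15 data="vD" -> buffer=kzgyFDiBoLrCOWLvDx -> prefix_len=18

Answer: 0 0 7 15 15 18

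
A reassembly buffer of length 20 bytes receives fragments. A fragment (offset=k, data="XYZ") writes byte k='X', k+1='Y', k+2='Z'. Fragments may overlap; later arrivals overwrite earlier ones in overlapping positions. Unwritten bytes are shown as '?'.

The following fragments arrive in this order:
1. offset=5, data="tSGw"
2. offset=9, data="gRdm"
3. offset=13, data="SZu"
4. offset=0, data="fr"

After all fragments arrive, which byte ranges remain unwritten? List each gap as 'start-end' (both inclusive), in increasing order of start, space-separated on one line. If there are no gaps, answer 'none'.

Answer: 2-4 16-19

Derivation:
Fragment 1: offset=5 len=4
Fragment 2: offset=9 len=4
Fragment 3: offset=13 len=3
Fragment 4: offset=0 len=2
Gaps: 2-4 16-19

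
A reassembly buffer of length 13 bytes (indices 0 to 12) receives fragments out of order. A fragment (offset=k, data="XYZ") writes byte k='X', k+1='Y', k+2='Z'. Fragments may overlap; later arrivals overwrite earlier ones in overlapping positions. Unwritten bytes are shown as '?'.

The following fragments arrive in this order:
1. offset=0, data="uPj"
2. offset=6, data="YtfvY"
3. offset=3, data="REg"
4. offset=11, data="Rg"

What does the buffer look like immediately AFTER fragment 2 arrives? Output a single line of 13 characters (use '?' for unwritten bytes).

Answer: uPj???YtfvY??

Derivation:
Fragment 1: offset=0 data="uPj" -> buffer=uPj??????????
Fragment 2: offset=6 data="YtfvY" -> buffer=uPj???YtfvY??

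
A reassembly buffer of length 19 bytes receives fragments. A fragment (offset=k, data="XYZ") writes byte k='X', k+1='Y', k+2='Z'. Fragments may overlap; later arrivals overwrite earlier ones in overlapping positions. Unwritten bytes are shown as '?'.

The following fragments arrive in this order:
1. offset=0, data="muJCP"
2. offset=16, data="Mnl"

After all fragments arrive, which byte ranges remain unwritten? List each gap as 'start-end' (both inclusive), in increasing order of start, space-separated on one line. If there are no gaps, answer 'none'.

Fragment 1: offset=0 len=5
Fragment 2: offset=16 len=3
Gaps: 5-15

Answer: 5-15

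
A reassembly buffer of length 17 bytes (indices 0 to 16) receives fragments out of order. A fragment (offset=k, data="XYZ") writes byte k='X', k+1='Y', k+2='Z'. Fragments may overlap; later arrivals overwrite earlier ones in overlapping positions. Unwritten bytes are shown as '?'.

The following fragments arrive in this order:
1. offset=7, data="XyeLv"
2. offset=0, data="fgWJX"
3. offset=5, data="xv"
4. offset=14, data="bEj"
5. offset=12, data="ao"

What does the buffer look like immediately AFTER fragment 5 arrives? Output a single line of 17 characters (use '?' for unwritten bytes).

Fragment 1: offset=7 data="XyeLv" -> buffer=???????XyeLv?????
Fragment 2: offset=0 data="fgWJX" -> buffer=fgWJX??XyeLv?????
Fragment 3: offset=5 data="xv" -> buffer=fgWJXxvXyeLv?????
Fragment 4: offset=14 data="bEj" -> buffer=fgWJXxvXyeLv??bEj
Fragment 5: offset=12 data="ao" -> buffer=fgWJXxvXyeLvaobEj

Answer: fgWJXxvXyeLvaobEj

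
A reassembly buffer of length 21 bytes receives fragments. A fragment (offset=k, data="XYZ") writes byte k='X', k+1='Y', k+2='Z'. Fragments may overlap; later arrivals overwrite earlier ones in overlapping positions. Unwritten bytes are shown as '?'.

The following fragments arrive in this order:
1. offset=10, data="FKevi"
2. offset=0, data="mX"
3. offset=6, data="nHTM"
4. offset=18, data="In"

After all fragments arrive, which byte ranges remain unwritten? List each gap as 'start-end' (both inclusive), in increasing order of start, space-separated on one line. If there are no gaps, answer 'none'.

Answer: 2-5 15-17 20-20

Derivation:
Fragment 1: offset=10 len=5
Fragment 2: offset=0 len=2
Fragment 3: offset=6 len=4
Fragment 4: offset=18 len=2
Gaps: 2-5 15-17 20-20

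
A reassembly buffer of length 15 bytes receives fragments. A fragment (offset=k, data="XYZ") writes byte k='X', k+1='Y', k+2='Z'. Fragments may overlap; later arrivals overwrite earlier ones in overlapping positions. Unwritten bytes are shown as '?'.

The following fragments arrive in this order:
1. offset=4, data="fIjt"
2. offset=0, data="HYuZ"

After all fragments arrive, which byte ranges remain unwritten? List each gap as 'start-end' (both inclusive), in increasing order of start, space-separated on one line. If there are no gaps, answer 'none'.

Fragment 1: offset=4 len=4
Fragment 2: offset=0 len=4
Gaps: 8-14

Answer: 8-14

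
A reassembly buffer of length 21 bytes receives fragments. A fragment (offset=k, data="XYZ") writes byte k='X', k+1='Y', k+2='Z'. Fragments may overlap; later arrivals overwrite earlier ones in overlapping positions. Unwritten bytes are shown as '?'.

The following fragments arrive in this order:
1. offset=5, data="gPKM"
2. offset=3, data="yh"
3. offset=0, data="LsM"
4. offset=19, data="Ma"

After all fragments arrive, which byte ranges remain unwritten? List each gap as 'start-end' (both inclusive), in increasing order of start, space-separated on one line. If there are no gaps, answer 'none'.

Answer: 9-18

Derivation:
Fragment 1: offset=5 len=4
Fragment 2: offset=3 len=2
Fragment 3: offset=0 len=3
Fragment 4: offset=19 len=2
Gaps: 9-18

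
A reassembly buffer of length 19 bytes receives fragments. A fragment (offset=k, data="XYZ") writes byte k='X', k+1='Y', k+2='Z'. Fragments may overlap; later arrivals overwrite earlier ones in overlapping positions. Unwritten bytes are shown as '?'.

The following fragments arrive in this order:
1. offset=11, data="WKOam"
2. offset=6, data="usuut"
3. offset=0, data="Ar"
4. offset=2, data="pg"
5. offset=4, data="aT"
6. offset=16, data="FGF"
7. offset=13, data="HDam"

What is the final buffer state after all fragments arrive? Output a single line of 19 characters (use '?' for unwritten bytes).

Fragment 1: offset=11 data="WKOam" -> buffer=???????????WKOam???
Fragment 2: offset=6 data="usuut" -> buffer=??????usuutWKOam???
Fragment 3: offset=0 data="Ar" -> buffer=Ar????usuutWKOam???
Fragment 4: offset=2 data="pg" -> buffer=Arpg??usuutWKOam???
Fragment 5: offset=4 data="aT" -> buffer=ArpgaTusuutWKOam???
Fragment 6: offset=16 data="FGF" -> buffer=ArpgaTusuutWKOamFGF
Fragment 7: offset=13 data="HDam" -> buffer=ArpgaTusuutWKHDamGF

Answer: ArpgaTusuutWKHDamGF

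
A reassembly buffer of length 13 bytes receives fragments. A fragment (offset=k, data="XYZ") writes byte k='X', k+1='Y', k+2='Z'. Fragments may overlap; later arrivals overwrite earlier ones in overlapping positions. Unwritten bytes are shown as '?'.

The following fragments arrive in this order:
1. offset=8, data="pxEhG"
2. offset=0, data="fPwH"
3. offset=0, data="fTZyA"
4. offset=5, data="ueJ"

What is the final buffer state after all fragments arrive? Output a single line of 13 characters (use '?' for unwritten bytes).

Fragment 1: offset=8 data="pxEhG" -> buffer=????????pxEhG
Fragment 2: offset=0 data="fPwH" -> buffer=fPwH????pxEhG
Fragment 3: offset=0 data="fTZyA" -> buffer=fTZyA???pxEhG
Fragment 4: offset=5 data="ueJ" -> buffer=fTZyAueJpxEhG

Answer: fTZyAueJpxEhG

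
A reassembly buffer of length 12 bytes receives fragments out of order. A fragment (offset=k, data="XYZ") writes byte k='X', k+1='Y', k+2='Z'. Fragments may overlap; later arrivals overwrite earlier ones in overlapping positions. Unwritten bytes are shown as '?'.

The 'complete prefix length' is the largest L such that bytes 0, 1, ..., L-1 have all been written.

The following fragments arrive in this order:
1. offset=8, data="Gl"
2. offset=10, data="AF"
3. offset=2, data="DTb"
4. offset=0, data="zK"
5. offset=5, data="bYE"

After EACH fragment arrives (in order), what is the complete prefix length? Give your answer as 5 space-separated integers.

Fragment 1: offset=8 data="Gl" -> buffer=????????Gl?? -> prefix_len=0
Fragment 2: offset=10 data="AF" -> buffer=????????GlAF -> prefix_len=0
Fragment 3: offset=2 data="DTb" -> buffer=??DTb???GlAF -> prefix_len=0
Fragment 4: offset=0 data="zK" -> buffer=zKDTb???GlAF -> prefix_len=5
Fragment 5: offset=5 data="bYE" -> buffer=zKDTbbYEGlAF -> prefix_len=12

Answer: 0 0 0 5 12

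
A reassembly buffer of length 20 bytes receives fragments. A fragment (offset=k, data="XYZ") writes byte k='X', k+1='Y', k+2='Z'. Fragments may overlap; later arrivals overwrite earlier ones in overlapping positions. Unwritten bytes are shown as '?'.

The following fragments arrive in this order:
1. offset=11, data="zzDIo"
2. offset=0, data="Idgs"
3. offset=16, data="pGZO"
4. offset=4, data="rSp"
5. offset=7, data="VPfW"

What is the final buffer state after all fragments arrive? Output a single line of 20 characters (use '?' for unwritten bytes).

Answer: IdgsrSpVPfWzzDIopGZO

Derivation:
Fragment 1: offset=11 data="zzDIo" -> buffer=???????????zzDIo????
Fragment 2: offset=0 data="Idgs" -> buffer=Idgs???????zzDIo????
Fragment 3: offset=16 data="pGZO" -> buffer=Idgs???????zzDIopGZO
Fragment 4: offset=4 data="rSp" -> buffer=IdgsrSp????zzDIopGZO
Fragment 5: offset=7 data="VPfW" -> buffer=IdgsrSpVPfWzzDIopGZO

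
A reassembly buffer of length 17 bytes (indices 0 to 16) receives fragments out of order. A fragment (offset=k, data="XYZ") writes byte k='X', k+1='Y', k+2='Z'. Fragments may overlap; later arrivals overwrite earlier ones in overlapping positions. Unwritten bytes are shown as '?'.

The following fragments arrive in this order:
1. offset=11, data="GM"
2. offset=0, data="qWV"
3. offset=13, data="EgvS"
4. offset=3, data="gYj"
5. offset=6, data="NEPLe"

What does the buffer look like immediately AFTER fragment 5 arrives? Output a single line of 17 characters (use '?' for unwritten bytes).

Answer: qWVgYjNEPLeGMEgvS

Derivation:
Fragment 1: offset=11 data="GM" -> buffer=???????????GM????
Fragment 2: offset=0 data="qWV" -> buffer=qWV????????GM????
Fragment 3: offset=13 data="EgvS" -> buffer=qWV????????GMEgvS
Fragment 4: offset=3 data="gYj" -> buffer=qWVgYj?????GMEgvS
Fragment 5: offset=6 data="NEPLe" -> buffer=qWVgYjNEPLeGMEgvS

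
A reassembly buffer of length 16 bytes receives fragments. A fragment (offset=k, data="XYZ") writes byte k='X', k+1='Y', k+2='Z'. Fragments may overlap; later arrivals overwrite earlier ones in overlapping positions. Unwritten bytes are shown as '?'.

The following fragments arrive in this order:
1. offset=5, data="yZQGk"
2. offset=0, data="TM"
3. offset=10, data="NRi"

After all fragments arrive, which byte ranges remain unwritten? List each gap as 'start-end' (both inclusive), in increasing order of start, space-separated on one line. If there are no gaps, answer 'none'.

Fragment 1: offset=5 len=5
Fragment 2: offset=0 len=2
Fragment 3: offset=10 len=3
Gaps: 2-4 13-15

Answer: 2-4 13-15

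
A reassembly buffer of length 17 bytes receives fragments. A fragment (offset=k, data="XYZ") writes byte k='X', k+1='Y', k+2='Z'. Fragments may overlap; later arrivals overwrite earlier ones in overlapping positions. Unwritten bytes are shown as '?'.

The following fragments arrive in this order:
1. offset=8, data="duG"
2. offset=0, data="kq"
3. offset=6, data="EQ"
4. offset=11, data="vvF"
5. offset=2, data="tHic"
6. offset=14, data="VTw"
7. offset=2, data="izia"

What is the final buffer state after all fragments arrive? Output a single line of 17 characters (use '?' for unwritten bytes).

Answer: kqiziaEQduGvvFVTw

Derivation:
Fragment 1: offset=8 data="duG" -> buffer=????????duG??????
Fragment 2: offset=0 data="kq" -> buffer=kq??????duG??????
Fragment 3: offset=6 data="EQ" -> buffer=kq????EQduG??????
Fragment 4: offset=11 data="vvF" -> buffer=kq????EQduGvvF???
Fragment 5: offset=2 data="tHic" -> buffer=kqtHicEQduGvvF???
Fragment 6: offset=14 data="VTw" -> buffer=kqtHicEQduGvvFVTw
Fragment 7: offset=2 data="izia" -> buffer=kqiziaEQduGvvFVTw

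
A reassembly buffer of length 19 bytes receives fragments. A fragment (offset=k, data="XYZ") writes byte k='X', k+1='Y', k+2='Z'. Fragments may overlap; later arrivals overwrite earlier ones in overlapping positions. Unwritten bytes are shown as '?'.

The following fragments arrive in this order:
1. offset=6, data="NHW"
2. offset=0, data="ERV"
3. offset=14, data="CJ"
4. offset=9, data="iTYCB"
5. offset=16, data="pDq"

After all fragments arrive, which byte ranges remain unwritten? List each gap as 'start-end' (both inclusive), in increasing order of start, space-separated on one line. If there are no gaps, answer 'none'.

Fragment 1: offset=6 len=3
Fragment 2: offset=0 len=3
Fragment 3: offset=14 len=2
Fragment 4: offset=9 len=5
Fragment 5: offset=16 len=3
Gaps: 3-5

Answer: 3-5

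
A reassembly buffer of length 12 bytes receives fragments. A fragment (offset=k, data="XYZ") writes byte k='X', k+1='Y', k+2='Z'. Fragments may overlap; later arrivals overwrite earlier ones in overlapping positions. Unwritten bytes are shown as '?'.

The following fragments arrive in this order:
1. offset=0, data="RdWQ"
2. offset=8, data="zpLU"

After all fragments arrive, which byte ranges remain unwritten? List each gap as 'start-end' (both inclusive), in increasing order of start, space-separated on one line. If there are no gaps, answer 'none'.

Fragment 1: offset=0 len=4
Fragment 2: offset=8 len=4
Gaps: 4-7

Answer: 4-7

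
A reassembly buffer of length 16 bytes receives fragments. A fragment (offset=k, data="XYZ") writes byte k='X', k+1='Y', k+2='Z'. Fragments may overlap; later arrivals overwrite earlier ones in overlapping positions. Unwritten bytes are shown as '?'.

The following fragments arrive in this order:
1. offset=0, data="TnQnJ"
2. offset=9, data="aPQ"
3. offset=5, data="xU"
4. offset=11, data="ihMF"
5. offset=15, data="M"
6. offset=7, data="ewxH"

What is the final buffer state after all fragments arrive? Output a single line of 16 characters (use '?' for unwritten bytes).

Fragment 1: offset=0 data="TnQnJ" -> buffer=TnQnJ???????????
Fragment 2: offset=9 data="aPQ" -> buffer=TnQnJ????aPQ????
Fragment 3: offset=5 data="xU" -> buffer=TnQnJxU??aPQ????
Fragment 4: offset=11 data="ihMF" -> buffer=TnQnJxU??aPihMF?
Fragment 5: offset=15 data="M" -> buffer=TnQnJxU??aPihMFM
Fragment 6: offset=7 data="ewxH" -> buffer=TnQnJxUewxHihMFM

Answer: TnQnJxUewxHihMFM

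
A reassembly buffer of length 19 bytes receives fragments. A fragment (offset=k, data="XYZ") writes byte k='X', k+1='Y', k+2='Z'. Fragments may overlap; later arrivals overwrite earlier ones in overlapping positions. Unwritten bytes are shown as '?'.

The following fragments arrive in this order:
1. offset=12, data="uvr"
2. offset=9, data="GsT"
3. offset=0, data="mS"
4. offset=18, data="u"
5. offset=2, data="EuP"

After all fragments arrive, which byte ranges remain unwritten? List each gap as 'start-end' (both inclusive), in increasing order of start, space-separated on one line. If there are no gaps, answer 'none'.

Answer: 5-8 15-17

Derivation:
Fragment 1: offset=12 len=3
Fragment 2: offset=9 len=3
Fragment 3: offset=0 len=2
Fragment 4: offset=18 len=1
Fragment 5: offset=2 len=3
Gaps: 5-8 15-17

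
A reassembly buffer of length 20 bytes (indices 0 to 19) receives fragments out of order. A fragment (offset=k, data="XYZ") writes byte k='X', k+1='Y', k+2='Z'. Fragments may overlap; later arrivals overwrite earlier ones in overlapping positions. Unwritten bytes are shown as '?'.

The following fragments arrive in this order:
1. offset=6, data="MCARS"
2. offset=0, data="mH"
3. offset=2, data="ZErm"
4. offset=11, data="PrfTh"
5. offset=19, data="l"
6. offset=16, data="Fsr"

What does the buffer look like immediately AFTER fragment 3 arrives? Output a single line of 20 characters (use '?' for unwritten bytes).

Fragment 1: offset=6 data="MCARS" -> buffer=??????MCARS?????????
Fragment 2: offset=0 data="mH" -> buffer=mH????MCARS?????????
Fragment 3: offset=2 data="ZErm" -> buffer=mHZErmMCARS?????????

Answer: mHZErmMCARS?????????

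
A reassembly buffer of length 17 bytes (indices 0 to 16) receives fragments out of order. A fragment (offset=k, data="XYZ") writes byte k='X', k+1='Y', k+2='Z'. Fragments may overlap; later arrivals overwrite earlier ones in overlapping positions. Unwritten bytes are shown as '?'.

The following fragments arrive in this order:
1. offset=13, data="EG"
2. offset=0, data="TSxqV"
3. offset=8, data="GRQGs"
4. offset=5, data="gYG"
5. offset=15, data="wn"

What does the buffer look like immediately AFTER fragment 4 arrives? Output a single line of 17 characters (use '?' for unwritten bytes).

Answer: TSxqVgYGGRQGsEG??

Derivation:
Fragment 1: offset=13 data="EG" -> buffer=?????????????EG??
Fragment 2: offset=0 data="TSxqV" -> buffer=TSxqV????????EG??
Fragment 3: offset=8 data="GRQGs" -> buffer=TSxqV???GRQGsEG??
Fragment 4: offset=5 data="gYG" -> buffer=TSxqVgYGGRQGsEG??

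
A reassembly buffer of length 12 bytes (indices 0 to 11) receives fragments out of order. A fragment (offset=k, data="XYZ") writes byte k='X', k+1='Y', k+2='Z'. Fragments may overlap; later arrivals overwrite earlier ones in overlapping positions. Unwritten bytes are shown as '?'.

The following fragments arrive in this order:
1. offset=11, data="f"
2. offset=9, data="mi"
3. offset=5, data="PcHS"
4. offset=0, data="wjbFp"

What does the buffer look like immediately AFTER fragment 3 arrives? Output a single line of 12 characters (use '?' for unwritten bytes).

Fragment 1: offset=11 data="f" -> buffer=???????????f
Fragment 2: offset=9 data="mi" -> buffer=?????????mif
Fragment 3: offset=5 data="PcHS" -> buffer=?????PcHSmif

Answer: ?????PcHSmif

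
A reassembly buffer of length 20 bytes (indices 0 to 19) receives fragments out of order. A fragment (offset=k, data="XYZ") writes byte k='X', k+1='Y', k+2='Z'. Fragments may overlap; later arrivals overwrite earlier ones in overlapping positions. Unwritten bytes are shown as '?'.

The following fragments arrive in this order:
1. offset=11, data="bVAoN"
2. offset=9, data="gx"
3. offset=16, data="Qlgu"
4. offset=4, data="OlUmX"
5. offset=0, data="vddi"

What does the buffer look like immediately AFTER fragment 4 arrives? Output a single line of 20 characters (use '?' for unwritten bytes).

Fragment 1: offset=11 data="bVAoN" -> buffer=???????????bVAoN????
Fragment 2: offset=9 data="gx" -> buffer=?????????gxbVAoN????
Fragment 3: offset=16 data="Qlgu" -> buffer=?????????gxbVAoNQlgu
Fragment 4: offset=4 data="OlUmX" -> buffer=????OlUmXgxbVAoNQlgu

Answer: ????OlUmXgxbVAoNQlgu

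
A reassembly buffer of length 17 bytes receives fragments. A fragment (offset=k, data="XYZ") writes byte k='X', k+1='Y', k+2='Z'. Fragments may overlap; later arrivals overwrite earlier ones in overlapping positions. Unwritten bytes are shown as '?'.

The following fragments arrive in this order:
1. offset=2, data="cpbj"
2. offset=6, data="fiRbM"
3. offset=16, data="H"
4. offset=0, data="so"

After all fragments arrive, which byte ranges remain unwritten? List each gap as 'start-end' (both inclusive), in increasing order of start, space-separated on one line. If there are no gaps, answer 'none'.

Answer: 11-15

Derivation:
Fragment 1: offset=2 len=4
Fragment 2: offset=6 len=5
Fragment 3: offset=16 len=1
Fragment 4: offset=0 len=2
Gaps: 11-15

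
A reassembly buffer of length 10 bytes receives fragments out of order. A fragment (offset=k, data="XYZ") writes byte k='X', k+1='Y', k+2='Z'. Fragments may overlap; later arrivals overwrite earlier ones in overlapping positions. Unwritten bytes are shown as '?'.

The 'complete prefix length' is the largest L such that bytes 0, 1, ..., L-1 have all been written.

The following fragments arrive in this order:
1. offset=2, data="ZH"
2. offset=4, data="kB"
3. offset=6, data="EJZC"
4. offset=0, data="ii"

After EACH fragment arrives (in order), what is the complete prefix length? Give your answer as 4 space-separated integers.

Fragment 1: offset=2 data="ZH" -> buffer=??ZH?????? -> prefix_len=0
Fragment 2: offset=4 data="kB" -> buffer=??ZHkB???? -> prefix_len=0
Fragment 3: offset=6 data="EJZC" -> buffer=??ZHkBEJZC -> prefix_len=0
Fragment 4: offset=0 data="ii" -> buffer=iiZHkBEJZC -> prefix_len=10

Answer: 0 0 0 10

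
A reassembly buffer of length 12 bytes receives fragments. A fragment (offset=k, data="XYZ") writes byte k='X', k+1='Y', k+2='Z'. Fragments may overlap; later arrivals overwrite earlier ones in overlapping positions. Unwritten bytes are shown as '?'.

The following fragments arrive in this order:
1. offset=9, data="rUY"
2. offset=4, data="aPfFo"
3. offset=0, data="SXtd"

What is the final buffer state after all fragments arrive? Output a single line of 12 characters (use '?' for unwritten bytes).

Fragment 1: offset=9 data="rUY" -> buffer=?????????rUY
Fragment 2: offset=4 data="aPfFo" -> buffer=????aPfForUY
Fragment 3: offset=0 data="SXtd" -> buffer=SXtdaPfForUY

Answer: SXtdaPfForUY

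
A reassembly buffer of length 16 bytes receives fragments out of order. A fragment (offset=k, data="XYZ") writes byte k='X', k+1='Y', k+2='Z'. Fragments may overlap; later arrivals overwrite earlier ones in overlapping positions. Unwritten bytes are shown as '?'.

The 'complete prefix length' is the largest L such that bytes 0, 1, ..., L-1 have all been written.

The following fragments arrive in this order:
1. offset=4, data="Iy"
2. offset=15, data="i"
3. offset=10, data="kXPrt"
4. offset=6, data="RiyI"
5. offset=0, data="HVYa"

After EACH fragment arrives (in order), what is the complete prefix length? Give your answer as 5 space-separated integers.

Fragment 1: offset=4 data="Iy" -> buffer=????Iy?????????? -> prefix_len=0
Fragment 2: offset=15 data="i" -> buffer=????Iy?????????i -> prefix_len=0
Fragment 3: offset=10 data="kXPrt" -> buffer=????Iy????kXPrti -> prefix_len=0
Fragment 4: offset=6 data="RiyI" -> buffer=????IyRiyIkXPrti -> prefix_len=0
Fragment 5: offset=0 data="HVYa" -> buffer=HVYaIyRiyIkXPrti -> prefix_len=16

Answer: 0 0 0 0 16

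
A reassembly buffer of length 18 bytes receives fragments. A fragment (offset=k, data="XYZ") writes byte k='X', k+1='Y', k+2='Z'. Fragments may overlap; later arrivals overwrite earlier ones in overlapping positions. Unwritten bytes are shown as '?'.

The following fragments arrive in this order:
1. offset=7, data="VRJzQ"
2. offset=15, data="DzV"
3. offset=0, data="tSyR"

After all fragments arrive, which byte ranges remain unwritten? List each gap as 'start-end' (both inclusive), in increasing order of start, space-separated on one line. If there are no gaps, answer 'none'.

Answer: 4-6 12-14

Derivation:
Fragment 1: offset=7 len=5
Fragment 2: offset=15 len=3
Fragment 3: offset=0 len=4
Gaps: 4-6 12-14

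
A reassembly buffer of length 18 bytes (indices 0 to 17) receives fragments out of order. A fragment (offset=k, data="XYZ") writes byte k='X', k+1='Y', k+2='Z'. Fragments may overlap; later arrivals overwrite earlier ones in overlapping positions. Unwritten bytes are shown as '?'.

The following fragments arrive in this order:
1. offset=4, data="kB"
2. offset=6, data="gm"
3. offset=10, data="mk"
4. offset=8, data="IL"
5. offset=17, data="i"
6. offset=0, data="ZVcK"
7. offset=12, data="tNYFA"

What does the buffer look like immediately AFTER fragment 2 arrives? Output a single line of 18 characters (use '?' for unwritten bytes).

Answer: ????kBgm??????????

Derivation:
Fragment 1: offset=4 data="kB" -> buffer=????kB????????????
Fragment 2: offset=6 data="gm" -> buffer=????kBgm??????????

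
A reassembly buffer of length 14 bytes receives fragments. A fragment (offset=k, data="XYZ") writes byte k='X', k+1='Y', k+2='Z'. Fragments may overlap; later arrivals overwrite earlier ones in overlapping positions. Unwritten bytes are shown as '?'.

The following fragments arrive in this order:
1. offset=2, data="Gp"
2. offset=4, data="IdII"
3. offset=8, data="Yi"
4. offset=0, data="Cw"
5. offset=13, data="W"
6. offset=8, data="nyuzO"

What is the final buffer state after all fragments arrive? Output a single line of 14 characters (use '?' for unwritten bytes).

Answer: CwGpIdIInyuzOW

Derivation:
Fragment 1: offset=2 data="Gp" -> buffer=??Gp??????????
Fragment 2: offset=4 data="IdII" -> buffer=??GpIdII??????
Fragment 3: offset=8 data="Yi" -> buffer=??GpIdIIYi????
Fragment 4: offset=0 data="Cw" -> buffer=CwGpIdIIYi????
Fragment 5: offset=13 data="W" -> buffer=CwGpIdIIYi???W
Fragment 6: offset=8 data="nyuzO" -> buffer=CwGpIdIInyuzOW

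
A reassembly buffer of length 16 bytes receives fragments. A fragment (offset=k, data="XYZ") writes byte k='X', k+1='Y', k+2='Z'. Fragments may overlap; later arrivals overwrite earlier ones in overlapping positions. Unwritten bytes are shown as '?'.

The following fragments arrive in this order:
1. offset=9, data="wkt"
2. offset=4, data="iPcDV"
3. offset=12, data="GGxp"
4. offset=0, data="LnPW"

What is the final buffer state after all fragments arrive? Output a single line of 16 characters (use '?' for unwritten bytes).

Answer: LnPWiPcDVwktGGxp

Derivation:
Fragment 1: offset=9 data="wkt" -> buffer=?????????wkt????
Fragment 2: offset=4 data="iPcDV" -> buffer=????iPcDVwkt????
Fragment 3: offset=12 data="GGxp" -> buffer=????iPcDVwktGGxp
Fragment 4: offset=0 data="LnPW" -> buffer=LnPWiPcDVwktGGxp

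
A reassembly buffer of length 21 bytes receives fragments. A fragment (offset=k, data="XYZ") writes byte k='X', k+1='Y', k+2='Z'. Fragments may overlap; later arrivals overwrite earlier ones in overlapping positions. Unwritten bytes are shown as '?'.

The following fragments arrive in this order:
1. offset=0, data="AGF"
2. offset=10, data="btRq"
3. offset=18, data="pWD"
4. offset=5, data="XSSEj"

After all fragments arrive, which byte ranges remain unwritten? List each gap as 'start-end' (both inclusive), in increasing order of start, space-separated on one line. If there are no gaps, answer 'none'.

Answer: 3-4 14-17

Derivation:
Fragment 1: offset=0 len=3
Fragment 2: offset=10 len=4
Fragment 3: offset=18 len=3
Fragment 4: offset=5 len=5
Gaps: 3-4 14-17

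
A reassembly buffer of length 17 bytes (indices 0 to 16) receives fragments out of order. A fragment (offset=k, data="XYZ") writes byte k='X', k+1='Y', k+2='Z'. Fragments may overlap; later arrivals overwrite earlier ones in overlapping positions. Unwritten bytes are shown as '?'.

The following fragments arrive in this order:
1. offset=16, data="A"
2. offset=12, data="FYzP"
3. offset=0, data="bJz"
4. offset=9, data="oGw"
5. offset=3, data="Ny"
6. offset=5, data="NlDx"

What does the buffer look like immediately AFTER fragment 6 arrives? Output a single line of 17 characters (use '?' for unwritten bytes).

Fragment 1: offset=16 data="A" -> buffer=????????????????A
Fragment 2: offset=12 data="FYzP" -> buffer=????????????FYzPA
Fragment 3: offset=0 data="bJz" -> buffer=bJz?????????FYzPA
Fragment 4: offset=9 data="oGw" -> buffer=bJz??????oGwFYzPA
Fragment 5: offset=3 data="Ny" -> buffer=bJzNy????oGwFYzPA
Fragment 6: offset=5 data="NlDx" -> buffer=bJzNyNlDxoGwFYzPA

Answer: bJzNyNlDxoGwFYzPA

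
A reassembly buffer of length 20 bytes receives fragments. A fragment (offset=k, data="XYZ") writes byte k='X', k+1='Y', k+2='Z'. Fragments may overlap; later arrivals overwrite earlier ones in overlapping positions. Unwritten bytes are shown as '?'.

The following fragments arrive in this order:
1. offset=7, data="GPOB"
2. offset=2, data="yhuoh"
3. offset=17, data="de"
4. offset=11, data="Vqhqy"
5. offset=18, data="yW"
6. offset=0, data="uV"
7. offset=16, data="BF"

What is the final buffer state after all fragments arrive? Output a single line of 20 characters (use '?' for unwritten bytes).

Fragment 1: offset=7 data="GPOB" -> buffer=???????GPOB?????????
Fragment 2: offset=2 data="yhuoh" -> buffer=??yhuohGPOB?????????
Fragment 3: offset=17 data="de" -> buffer=??yhuohGPOB??????de?
Fragment 4: offset=11 data="Vqhqy" -> buffer=??yhuohGPOBVqhqy?de?
Fragment 5: offset=18 data="yW" -> buffer=??yhuohGPOBVqhqy?dyW
Fragment 6: offset=0 data="uV" -> buffer=uVyhuohGPOBVqhqy?dyW
Fragment 7: offset=16 data="BF" -> buffer=uVyhuohGPOBVqhqyBFyW

Answer: uVyhuohGPOBVqhqyBFyW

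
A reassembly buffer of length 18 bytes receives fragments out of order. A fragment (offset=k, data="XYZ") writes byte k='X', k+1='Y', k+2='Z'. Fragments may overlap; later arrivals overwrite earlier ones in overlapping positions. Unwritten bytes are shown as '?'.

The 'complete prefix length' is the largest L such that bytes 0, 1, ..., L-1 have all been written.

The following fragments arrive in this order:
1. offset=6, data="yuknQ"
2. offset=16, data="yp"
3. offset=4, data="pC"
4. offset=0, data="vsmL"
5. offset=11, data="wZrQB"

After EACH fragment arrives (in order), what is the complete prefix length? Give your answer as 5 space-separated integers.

Fragment 1: offset=6 data="yuknQ" -> buffer=??????yuknQ??????? -> prefix_len=0
Fragment 2: offset=16 data="yp" -> buffer=??????yuknQ?????yp -> prefix_len=0
Fragment 3: offset=4 data="pC" -> buffer=????pCyuknQ?????yp -> prefix_len=0
Fragment 4: offset=0 data="vsmL" -> buffer=vsmLpCyuknQ?????yp -> prefix_len=11
Fragment 5: offset=11 data="wZrQB" -> buffer=vsmLpCyuknQwZrQByp -> prefix_len=18

Answer: 0 0 0 11 18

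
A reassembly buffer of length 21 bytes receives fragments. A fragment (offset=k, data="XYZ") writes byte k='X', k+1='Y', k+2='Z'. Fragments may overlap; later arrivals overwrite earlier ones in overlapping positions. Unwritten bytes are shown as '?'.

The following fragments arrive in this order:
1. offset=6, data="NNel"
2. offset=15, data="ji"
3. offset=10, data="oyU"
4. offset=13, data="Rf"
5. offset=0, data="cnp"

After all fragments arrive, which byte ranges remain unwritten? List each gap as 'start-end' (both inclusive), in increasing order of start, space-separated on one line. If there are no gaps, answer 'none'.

Answer: 3-5 17-20

Derivation:
Fragment 1: offset=6 len=4
Fragment 2: offset=15 len=2
Fragment 3: offset=10 len=3
Fragment 4: offset=13 len=2
Fragment 5: offset=0 len=3
Gaps: 3-5 17-20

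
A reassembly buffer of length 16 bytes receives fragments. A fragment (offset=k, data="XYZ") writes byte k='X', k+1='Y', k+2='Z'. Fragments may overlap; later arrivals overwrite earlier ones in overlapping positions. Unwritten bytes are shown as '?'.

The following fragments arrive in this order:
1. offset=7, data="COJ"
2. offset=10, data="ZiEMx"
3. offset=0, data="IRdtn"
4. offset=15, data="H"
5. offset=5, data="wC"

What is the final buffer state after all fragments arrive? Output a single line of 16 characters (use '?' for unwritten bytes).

Fragment 1: offset=7 data="COJ" -> buffer=???????COJ??????
Fragment 2: offset=10 data="ZiEMx" -> buffer=???????COJZiEMx?
Fragment 3: offset=0 data="IRdtn" -> buffer=IRdtn??COJZiEMx?
Fragment 4: offset=15 data="H" -> buffer=IRdtn??COJZiEMxH
Fragment 5: offset=5 data="wC" -> buffer=IRdtnwCCOJZiEMxH

Answer: IRdtnwCCOJZiEMxH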